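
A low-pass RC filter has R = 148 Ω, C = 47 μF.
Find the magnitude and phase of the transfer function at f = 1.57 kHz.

Step 1 — Angular frequency: ω = 2π·1570 = 9865 rad/s.
Step 2 — Transfer function: H(jω) = 1/(1 + jωRC).
Step 3 — Denominator: 1 + jωRC = 1 + j·9865·148·4.7e-05 = 1 + j68.62.
Step 4 — H = 0.0002123 - j0.01457.
Step 5 — Magnitude: |H| = 0.01457 (-36.7 dB); phase: φ = -89.2°.

|H| = 0.01457 (-36.7 dB), φ = -89.2°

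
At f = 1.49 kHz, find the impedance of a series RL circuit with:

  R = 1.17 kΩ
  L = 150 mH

Step 1 — Angular frequency: ω = 2π·f = 2π·1490 = 9362 rad/s.
Step 2 — Component impedances:
  R: Z = R = 1170 Ω
  L: Z = jωL = j·9362·0.15 = 0 + j1404 Ω
Step 3 — Series combination: Z_total = R + L = 1170 + j1404 Ω = 1828∠50.2° Ω.

Z = 1170 + j1404 Ω = 1828∠50.2° Ω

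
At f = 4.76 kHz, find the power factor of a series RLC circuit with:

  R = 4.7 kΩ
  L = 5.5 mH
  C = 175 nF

Step 1 — Angular frequency: ω = 2π·f = 2π·4760 = 2.991e+04 rad/s.
Step 2 — Component impedances:
  R: Z = R = 4700 Ω
  L: Z = jωL = j·2.991e+04·0.0055 = 0 + j164.5 Ω
  C: Z = 1/(jωC) = -j/(ω·C) = 0 - j191.1 Ω
Step 3 — Series combination: Z_total = R + L + C = 4700 - j26.57 Ω = 4700∠-0.3° Ω.
Step 4 — Power factor: PF = cos(φ) = Re(Z)/|Z| = 4700/4700 = 1.
Step 5 — Type: Im(Z) = -26.57 ⇒ leading (phase φ = -0.3°).

PF = 1 (leading, φ = -0.3°)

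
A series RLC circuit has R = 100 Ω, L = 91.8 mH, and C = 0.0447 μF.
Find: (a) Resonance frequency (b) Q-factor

Step 1 — Resonance condition Im(Z)=0 gives ω₀ = 1/√(LC).
Step 2 — ω₀ = 1/√(0.0918·4.47e-08) = 1.561e+04 rad/s.
Step 3 — f₀ = ω₀/(2π) = 2485 Hz.
Step 4 — Series Q: Q = ω₀L/R = 1.561e+04·0.0918/100 = 14.33.

(a) f₀ = 2485 Hz  (b) Q = 14.33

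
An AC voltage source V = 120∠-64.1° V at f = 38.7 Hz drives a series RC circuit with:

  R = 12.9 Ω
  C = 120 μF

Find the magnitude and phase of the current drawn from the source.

Step 1 — Angular frequency: ω = 2π·f = 2π·38.7 = 243.2 rad/s.
Step 2 — Component impedances:
  R: Z = R = 12.9 Ω
  C: Z = 1/(jωC) = -j/(ω·C) = 0 - j34.27 Ω
Step 3 — Series combination: Z_total = R + C = 12.9 - j34.27 Ω = 36.62∠-69.4° Ω.
Step 4 — Source phasor: V = 120∠-64.1° V = 52.42 - j107.9 V.
Step 5 — Ohm's law: I = V / Z_total = (52.42 - j107.9) / (12.9 - j34.27) = 3.263 + j0.3012 A.
Step 6 — Convert to polar: |I| = 3.277 A, ∠I = 5.3°.

I = 3.277∠5.3° A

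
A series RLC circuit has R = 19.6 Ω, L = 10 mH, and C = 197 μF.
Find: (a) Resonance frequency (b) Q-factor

Step 1 — Resonance condition Im(Z)=0 gives ω₀ = 1/√(LC).
Step 2 — ω₀ = 1/√(0.01·0.000197) = 712.5 rad/s.
Step 3 — f₀ = ω₀/(2π) = 113.4 Hz.
Step 4 — Series Q: Q = ω₀L/R = 712.5·0.01/19.6 = 0.3635.

(a) f₀ = 113.4 Hz  (b) Q = 0.3635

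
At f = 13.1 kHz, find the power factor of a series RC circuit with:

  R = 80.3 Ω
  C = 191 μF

Step 1 — Angular frequency: ω = 2π·f = 2π·1.31e+04 = 8.231e+04 rad/s.
Step 2 — Component impedances:
  R: Z = R = 80.3 Ω
  C: Z = 1/(jωC) = -j/(ω·C) = 0 - j0.06361 Ω
Step 3 — Series combination: Z_total = R + C = 80.3 - j0.06361 Ω = 80.3∠-0.0° Ω.
Step 4 — Power factor: PF = cos(φ) = Re(Z)/|Z| = 80.3/80.3 = 1.
Step 5 — Type: Im(Z) = -0.06361 ⇒ leading (phase φ = -0.0°).

PF = 1 (leading, φ = -0.0°)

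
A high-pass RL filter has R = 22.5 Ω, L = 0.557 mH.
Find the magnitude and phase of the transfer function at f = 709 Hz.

Step 1 — Angular frequency: ω = 2π·709 = 4455 rad/s.
Step 2 — Transfer function: H(jω) = jωL/(R + jωL).
Step 3 — Numerator jωL = j·2.481; denominator R + jωL = 22.5 + j2.481.
Step 4 — H = 0.01202 + j0.109.
Step 5 — Magnitude: |H| = 0.1096 (-19.2 dB); phase: φ = 83.7°.

|H| = 0.1096 (-19.2 dB), φ = 83.7°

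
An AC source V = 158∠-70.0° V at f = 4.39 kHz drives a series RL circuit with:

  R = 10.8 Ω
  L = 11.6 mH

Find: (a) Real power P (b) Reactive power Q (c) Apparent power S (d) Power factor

Step 1 — Angular frequency: ω = 2π·f = 2π·4390 = 2.758e+04 rad/s.
Step 2 — Component impedances:
  R: Z = R = 10.8 Ω
  L: Z = jωL = j·2.758e+04·0.0116 = 0 + j320 Ω
Step 3 — Series combination: Z_total = R + L = 10.8 + j320 Ω = 320.1∠88.1° Ω.
Step 4 — Source phasor: V = 158∠-70.0° V = 54.04 - j148.5 V.
Step 5 — Current: I = V / Z = -0.4578 - j0.1843 A = 0.4935∠-158.1° A.
Step 6 — Complex power: S = V·I* = 2.631 + j77.93 VA.
Step 7 — Real power: P = Re(S) = 2.631 W.
Step 8 — Reactive power: Q = Im(S) = 77.93 VAR.
Step 9 — Apparent power: |S| = 77.98 VA.
Step 10 — Power factor: PF = P/|S| = 0.03373 (lagging).

(a) P = 2.631 W  (b) Q = 77.93 VAR  (c) S = 77.98 VA  (d) PF = 0.03373 (lagging)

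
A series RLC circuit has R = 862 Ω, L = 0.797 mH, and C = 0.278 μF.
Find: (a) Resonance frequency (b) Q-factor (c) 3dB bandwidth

Step 1 — Resonance: ω₀ = 1/√(LC) = 1/√(0.000797·2.78e-07) = 6.718e+04 rad/s.
Step 2 — f₀ = ω₀/(2π) = 1.069e+04 Hz.
Step 3 — Series Q: Q = ω₀L/R = 6.718e+04·0.000797/862 = 0.06212.
Step 4 — Bandwidth: Δω = ω₀/Q = 1.082e+06 rad/s; BW = Δω/(2π) = 1.721e+05 Hz.

(a) f₀ = 1.069e+04 Hz  (b) Q = 0.06212  (c) BW = 1.721e+05 Hz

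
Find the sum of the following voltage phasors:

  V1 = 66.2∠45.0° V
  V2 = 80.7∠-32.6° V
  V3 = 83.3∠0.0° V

Step 1 — Convert each phasor to rectangular form:
  V1 = 66.2·(cos(45.0°) + j·sin(45.0°)) = 46.81 + j46.81 V
  V2 = 80.7·(cos(-32.6°) + j·sin(-32.6°)) = 67.99 - j43.48 V
  V3 = 83.3·(cos(0.0°) + j·sin(0.0°)) = 83.3 V
Step 2 — Sum components: V_total = 198.1 + j3.332 V.
Step 3 — Convert to polar: |V_total| = 198.1 V, ∠V_total = 1.0°.

V_total = 198.1∠1.0° V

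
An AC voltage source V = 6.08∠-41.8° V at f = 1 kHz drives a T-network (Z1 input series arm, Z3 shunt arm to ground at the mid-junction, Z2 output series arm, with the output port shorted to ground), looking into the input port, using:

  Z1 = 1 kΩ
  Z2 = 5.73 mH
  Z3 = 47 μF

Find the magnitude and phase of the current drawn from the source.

Step 1 — Angular frequency: ω = 2π·f = 2π·1000 = 6283 rad/s.
Step 2 — Component impedances:
  Z1: Z = R = 1000 Ω
  Z2: Z = jωL = j·6283·0.00573 = 0 + j36 Ω
  Z3: Z = 1/(jωC) = -j/(ω·C) = 0 - j3.386 Ω
Step 3 — With the output port shorted to ground, the output series arm Z2 runs from the junction to ground; the shunt arm Z3 also runs from the junction to ground. They appear in parallel: Z3 || Z2 = 0 - j3.738 Ω.
Step 4 — Series with input arm Z1: Z_in = Z1 + (Z3 || Z2) = 1000 - j3.738 Ω = 1000∠-0.2° Ω.
Step 5 — Source phasor: V = 6.08∠-41.8° V = 4.532 - j4.053 V.
Step 6 — Ohm's law: I = V / Z_total = (4.532 - j4.053) / (1000 - j3.738) = 0.004548 - j0.004036 A.
Step 7 — Convert to polar: |I| = 0.00608 A, ∠I = -41.6°.

I = 0.00608∠-41.6° A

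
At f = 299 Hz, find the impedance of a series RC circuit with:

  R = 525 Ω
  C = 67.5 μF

Step 1 — Angular frequency: ω = 2π·f = 2π·299 = 1879 rad/s.
Step 2 — Component impedances:
  R: Z = R = 525 Ω
  C: Z = 1/(jωC) = -j/(ω·C) = 0 - j7.886 Ω
Step 3 — Series combination: Z_total = R + C = 525 - j7.886 Ω = 525.1∠-0.9° Ω.

Z = 525 - j7.886 Ω = 525.1∠-0.9° Ω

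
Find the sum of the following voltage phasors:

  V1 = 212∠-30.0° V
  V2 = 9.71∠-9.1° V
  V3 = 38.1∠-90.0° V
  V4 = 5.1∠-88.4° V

Step 1 — Convert each phasor to rectangular form:
  V1 = 212·(cos(-30.0°) + j·sin(-30.0°)) = 183.6 - j106 V
  V2 = 9.71·(cos(-9.1°) + j·sin(-9.1°)) = 9.588 - j1.536 V
  V3 = 38.1·(cos(-90.0°) + j·sin(-90.0°)) = 0 - j38.1 V
  V4 = 5.1·(cos(-88.4°) + j·sin(-88.4°)) = 0.1424 - j5.098 V
Step 2 — Sum components: V_total = 193.3 - j150.7 V.
Step 3 — Convert to polar: |V_total| = 245.1 V, ∠V_total = -37.9°.

V_total = 245.1∠-37.9° V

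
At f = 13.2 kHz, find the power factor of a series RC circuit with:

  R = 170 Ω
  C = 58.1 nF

Step 1 — Angular frequency: ω = 2π·f = 2π·1.32e+04 = 8.294e+04 rad/s.
Step 2 — Component impedances:
  R: Z = R = 170 Ω
  C: Z = 1/(jωC) = -j/(ω·C) = 0 - j207.5 Ω
Step 3 — Series combination: Z_total = R + C = 170 - j207.5 Ω = 268.3∠-50.7° Ω.
Step 4 — Power factor: PF = cos(φ) = Re(Z)/|Z| = 170/268.27 = 0.6337.
Step 5 — Type: Im(Z) = -207.5 ⇒ leading (phase φ = -50.7°).

PF = 0.6337 (leading, φ = -50.7°)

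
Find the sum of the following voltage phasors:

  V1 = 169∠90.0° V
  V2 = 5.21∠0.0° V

Step 1 — Convert each phasor to rectangular form:
  V1 = 169·(cos(90.0°) + j·sin(90.0°)) = 0 + j169 V
  V2 = 5.21·(cos(0.0°) + j·sin(0.0°)) = 5.21 V
Step 2 — Sum components: V_total = 5.21 + j169 V.
Step 3 — Convert to polar: |V_total| = 169.1 V, ∠V_total = 88.2°.

V_total = 169.1∠88.2° V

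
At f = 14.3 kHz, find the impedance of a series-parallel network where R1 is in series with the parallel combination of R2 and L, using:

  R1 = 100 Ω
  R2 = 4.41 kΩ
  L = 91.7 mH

Step 1 — Angular frequency: ω = 2π·f = 2π·1.43e+04 = 8.985e+04 rad/s.
Step 2 — Component impedances:
  R1: Z = R = 100 Ω
  R2: Z = R = 4410 Ω
  L: Z = jωL = j·8.985e+04·0.0917 = 0 + j8239 Ω
Step 3 — Parallel branch: R2 || L = 1/(1/R2 + 1/L) = 3428 + j1835 Ω.
Step 4 — Series with R1: Z_total = R1 + (R2 || L) = 3528 + j1835 Ω = 3977∠27.5° Ω.

Z = 3528 + j1835 Ω = 3977∠27.5° Ω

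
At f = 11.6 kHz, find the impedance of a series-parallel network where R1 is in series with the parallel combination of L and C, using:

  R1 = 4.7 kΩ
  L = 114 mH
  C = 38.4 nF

Step 1 — Angular frequency: ω = 2π·f = 2π·1.16e+04 = 7.288e+04 rad/s.
Step 2 — Component impedances:
  R1: Z = R = 4700 Ω
  L: Z = jωL = j·7.288e+04·0.114 = 0 + j8309 Ω
  C: Z = 1/(jωC) = -j/(ω·C) = 0 - j357.3 Ω
Step 3 — Parallel branch: L || C = 1/(1/L + 1/C) = 0 - j373.4 Ω.
Step 4 — Series with R1: Z_total = R1 + (L || C) = 4700 - j373.4 Ω = 4715∠-4.5° Ω.

Z = 4700 - j373.4 Ω = 4715∠-4.5° Ω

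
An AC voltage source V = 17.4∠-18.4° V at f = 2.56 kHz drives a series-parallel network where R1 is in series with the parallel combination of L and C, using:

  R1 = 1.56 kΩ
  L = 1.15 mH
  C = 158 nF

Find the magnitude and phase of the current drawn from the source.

Step 1 — Angular frequency: ω = 2π·f = 2π·2560 = 1.608e+04 rad/s.
Step 2 — Component impedances:
  R1: Z = R = 1560 Ω
  L: Z = jωL = j·1.608e+04·0.00115 = 0 + j18.5 Ω
  C: Z = 1/(jωC) = -j/(ω·C) = 0 - j393.5 Ω
Step 3 — Parallel branch: L || C = 1/(1/L + 1/C) = 0 + j19.41 Ω.
Step 4 — Series with R1: Z_total = R1 + (L || C) = 1560 + j19.41 Ω = 1560∠0.7° Ω.
Step 5 — Source phasor: V = 17.4∠-18.4° V = 16.51 - j5.492 V.
Step 6 — Ohm's law: I = V / Z_total = (16.51 - j5.492) / (1560 + j19.41) = 0.01054 - j0.003652 A.
Step 7 — Convert to polar: |I| = 0.01115 A, ∠I = -19.1°.

I = 0.01115∠-19.1° A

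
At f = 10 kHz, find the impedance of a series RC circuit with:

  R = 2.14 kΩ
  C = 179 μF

Step 1 — Angular frequency: ω = 2π·f = 2π·1e+04 = 6.283e+04 rad/s.
Step 2 — Component impedances:
  R: Z = R = 2140 Ω
  C: Z = 1/(jωC) = -j/(ω·C) = 0 - j0.08891 Ω
Step 3 — Series combination: Z_total = R + C = 2140 - j0.08891 Ω = 2140∠-0.0° Ω.

Z = 2140 - j0.08891 Ω = 2140∠-0.0° Ω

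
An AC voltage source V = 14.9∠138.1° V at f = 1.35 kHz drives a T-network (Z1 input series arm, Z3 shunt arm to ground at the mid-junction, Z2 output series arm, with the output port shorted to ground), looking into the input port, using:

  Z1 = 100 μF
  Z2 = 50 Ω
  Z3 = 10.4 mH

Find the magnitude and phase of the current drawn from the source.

Step 1 — Angular frequency: ω = 2π·f = 2π·1350 = 8482 rad/s.
Step 2 — Component impedances:
  Z1: Z = 1/(jωC) = -j/(ω·C) = 0 - j1.179 Ω
  Z2: Z = R = 50 Ω
  Z3: Z = jωL = j·8482·0.0104 = 0 + j88.22 Ω
Step 3 — With the output port shorted to ground, the output series arm Z2 runs from the junction to ground; the shunt arm Z3 also runs from the junction to ground. They appear in parallel: Z3 || Z2 = 37.84 + j21.45 Ω.
Step 4 — Series with input arm Z1: Z_in = Z1 + (Z3 || Z2) = 37.84 + j20.27 Ω = 42.93∠28.2° Ω.
Step 5 — Source phasor: V = 14.9∠138.1° V = -11.09 + j9.951 V.
Step 6 — Ohm's law: I = V / Z_total = (-11.09 + j9.951) / (37.84 + j20.27) = -0.1183 + j0.3263 A.
Step 7 — Convert to polar: |I| = 0.3471 A, ∠I = 109.9°.

I = 0.3471∠109.9° A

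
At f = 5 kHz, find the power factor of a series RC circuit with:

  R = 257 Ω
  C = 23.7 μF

Step 1 — Angular frequency: ω = 2π·f = 2π·5000 = 3.142e+04 rad/s.
Step 2 — Component impedances:
  R: Z = R = 257 Ω
  C: Z = 1/(jωC) = -j/(ω·C) = 0 - j1.343 Ω
Step 3 — Series combination: Z_total = R + C = 257 - j1.343 Ω = 257∠-0.3° Ω.
Step 4 — Power factor: PF = cos(φ) = Re(Z)/|Z| = 257/257 = 1.
Step 5 — Type: Im(Z) = -1.343 ⇒ leading (phase φ = -0.3°).

PF = 1 (leading, φ = -0.3°)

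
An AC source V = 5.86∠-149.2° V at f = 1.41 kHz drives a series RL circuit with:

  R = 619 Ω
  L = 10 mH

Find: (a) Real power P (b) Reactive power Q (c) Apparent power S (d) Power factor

Step 1 — Angular frequency: ω = 2π·f = 2π·1410 = 8859 rad/s.
Step 2 — Component impedances:
  R: Z = R = 619 Ω
  L: Z = jωL = j·8859·0.01 = 0 + j88.59 Ω
Step 3 — Series combination: Z_total = R + L = 619 + j88.59 Ω = 625.3∠8.1° Ω.
Step 4 — Source phasor: V = 5.86∠-149.2° V = -5.034 - j3.001 V.
Step 5 — Current: I = V / Z = -0.008648 - j0.00361 A = 0.009371∠-157.3° A.
Step 6 — Complex power: S = V·I* = 0.05436 + j0.00778 VA.
Step 7 — Real power: P = Re(S) = 0.05436 W.
Step 8 — Reactive power: Q = Im(S) = 0.00778 VAR.
Step 9 — Apparent power: |S| = 0.05492 VA.
Step 10 — Power factor: PF = P/|S| = 0.9899 (lagging).

(a) P = 0.05436 W  (b) Q = 0.00778 VAR  (c) S = 0.05492 VA  (d) PF = 0.9899 (lagging)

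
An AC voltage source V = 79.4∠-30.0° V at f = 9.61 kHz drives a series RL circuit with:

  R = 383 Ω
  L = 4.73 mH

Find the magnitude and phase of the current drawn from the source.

Step 1 — Angular frequency: ω = 2π·f = 2π·9610 = 6.038e+04 rad/s.
Step 2 — Component impedances:
  R: Z = R = 383 Ω
  L: Z = jωL = j·6.038e+04·0.00473 = 0 + j285.6 Ω
Step 3 — Series combination: Z_total = R + L = 383 + j285.6 Ω = 477.8∠36.7° Ω.
Step 4 — Source phasor: V = 79.4∠-30.0° V = 68.76 - j39.7 V.
Step 5 — Ohm's law: I = V / Z_total = (68.76 - j39.7) / (383 + j285.6) = 0.0657 - j0.1527 A.
Step 6 — Convert to polar: |I| = 0.1662 A, ∠I = -66.7°.

I = 0.1662∠-66.7° A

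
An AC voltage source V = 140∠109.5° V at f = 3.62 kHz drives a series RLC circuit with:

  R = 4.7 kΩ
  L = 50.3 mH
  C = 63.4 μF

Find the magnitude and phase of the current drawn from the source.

Step 1 — Angular frequency: ω = 2π·f = 2π·3620 = 2.275e+04 rad/s.
Step 2 — Component impedances:
  R: Z = R = 4700 Ω
  L: Z = jωL = j·2.275e+04·0.0503 = 0 + j1144 Ω
  C: Z = 1/(jωC) = -j/(ω·C) = 0 - j0.6935 Ω
Step 3 — Series combination: Z_total = R + L + C = 4700 + j1143 Ω = 4837∠13.7° Ω.
Step 4 — Source phasor: V = 140∠109.5° V = -46.73 + j132 V.
Step 5 — Ohm's law: I = V / Z_total = (-46.73 + j132) / (4700 + j1143) = -0.002938 + j0.02879 A.
Step 6 — Convert to polar: |I| = 0.02894 A, ∠I = 95.8°.

I = 0.02894∠95.8° A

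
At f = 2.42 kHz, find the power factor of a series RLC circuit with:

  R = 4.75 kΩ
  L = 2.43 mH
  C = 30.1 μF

Step 1 — Angular frequency: ω = 2π·f = 2π·2420 = 1.521e+04 rad/s.
Step 2 — Component impedances:
  R: Z = R = 4750 Ω
  L: Z = jωL = j·1.521e+04·0.00243 = 0 + j36.95 Ω
  C: Z = 1/(jωC) = -j/(ω·C) = 0 - j2.185 Ω
Step 3 — Series combination: Z_total = R + L + C = 4750 + j34.76 Ω = 4750∠0.4° Ω.
Step 4 — Power factor: PF = cos(φ) = Re(Z)/|Z| = 4750/4750 = 1.
Step 5 — Type: Im(Z) = 34.76 ⇒ lagging (phase φ = 0.4°).

PF = 1 (lagging, φ = 0.4°)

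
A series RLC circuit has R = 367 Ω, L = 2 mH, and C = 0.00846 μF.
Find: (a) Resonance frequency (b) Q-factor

Step 1 — Resonance condition Im(Z)=0 gives ω₀ = 1/√(LC).
Step 2 — ω₀ = 1/√(0.002·8.46e-09) = 2.431e+05 rad/s.
Step 3 — f₀ = ω₀/(2π) = 3.869e+04 Hz.
Step 4 — Series Q: Q = ω₀L/R = 2.431e+05·0.002/367 = 1.325.

(a) f₀ = 3.869e+04 Hz  (b) Q = 1.325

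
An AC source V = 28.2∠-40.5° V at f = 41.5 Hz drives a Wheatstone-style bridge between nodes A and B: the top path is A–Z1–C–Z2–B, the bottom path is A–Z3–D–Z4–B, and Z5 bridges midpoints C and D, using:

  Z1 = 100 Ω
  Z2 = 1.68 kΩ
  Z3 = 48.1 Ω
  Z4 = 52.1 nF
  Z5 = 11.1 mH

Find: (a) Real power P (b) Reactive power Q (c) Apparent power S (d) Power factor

Step 1 — Angular frequency: ω = 2π·f = 2π·41.5 = 260.8 rad/s.
Step 2 — Component impedances:
  Z1: Z = R = 100 Ω
  Z2: Z = R = 1680 Ω
  Z3: Z = R = 48.1 Ω
  Z4: Z = 1/(jωC) = -j/(ω·C) = 0 - j7.361e+04 Ω
  Z5: Z = jωL = j·260.8·0.0111 = 0 + j2.894 Ω
Step 3 — Bridge requires nodal analysis (the Z5 bridge couples midpoints C and D, so the two paths cannot be reduced to a simple series/parallel combination). Setting node B to ground and injecting 1 A at node A, the 3-node admittance system at A, C, D solves to V_A = Z_AB = 1712 - j37.01 Ω = 1712∠-1.2° Ω.
Step 4 — Source phasor: V = 28.2∠-40.5° V = 21.44 - j18.31 V.
Step 5 — Current: I = V / Z = 0.01275 - j0.01042 A = 0.01647∠-39.3° A.
Step 6 — Complex power: S = V·I* = 0.4644 - j0.01004 VA.
Step 7 — Real power: P = Re(S) = 0.4644 W.
Step 8 — Reactive power: Q = Im(S) = -0.01004 VAR.
Step 9 — Apparent power: |S| = 0.4645 VA.
Step 10 — Power factor: PF = P/|S| = 0.9998 (leading).

(a) P = 0.4644 W  (b) Q = -0.01004 VAR  (c) S = 0.4645 VA  (d) PF = 0.9998 (leading)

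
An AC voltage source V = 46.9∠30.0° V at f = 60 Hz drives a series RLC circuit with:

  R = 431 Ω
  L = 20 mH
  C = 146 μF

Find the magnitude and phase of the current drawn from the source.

Step 1 — Angular frequency: ω = 2π·f = 2π·60 = 377 rad/s.
Step 2 — Component impedances:
  R: Z = R = 431 Ω
  L: Z = jωL = j·377·0.02 = 0 + j7.54 Ω
  C: Z = 1/(jωC) = -j/(ω·C) = 0 - j18.17 Ω
Step 3 — Series combination: Z_total = R + L + C = 431 - j10.63 Ω = 431.1∠-1.4° Ω.
Step 4 — Source phasor: V = 46.9∠30.0° V = 40.62 + j23.45 V.
Step 5 — Ohm's law: I = V / Z_total = (40.62 + j23.45) / (431 - j10.63) = 0.09284 + j0.0567 A.
Step 6 — Convert to polar: |I| = 0.1088 A, ∠I = 31.4°.

I = 0.1088∠31.4° A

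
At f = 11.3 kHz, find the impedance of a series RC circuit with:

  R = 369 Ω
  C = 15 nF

Step 1 — Angular frequency: ω = 2π·f = 2π·1.13e+04 = 7.1e+04 rad/s.
Step 2 — Component impedances:
  R: Z = R = 369 Ω
  C: Z = 1/(jωC) = -j/(ω·C) = 0 - j939 Ω
Step 3 — Series combination: Z_total = R + C = 369 - j939 Ω = 1009∠-68.5° Ω.

Z = 369 - j939 Ω = 1009∠-68.5° Ω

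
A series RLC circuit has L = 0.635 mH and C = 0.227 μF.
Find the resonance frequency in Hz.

Step 1 — Resonance condition Im(Z)=0 gives ω₀ = 1/√(LC).
Step 2 — ω₀ = 1/√(0.000635·2.27e-07) = 8.329e+04 rad/s.
Step 3 — f₀ = ω₀/(2π) = 1.326e+04 Hz.

f₀ = 1.326e+04 Hz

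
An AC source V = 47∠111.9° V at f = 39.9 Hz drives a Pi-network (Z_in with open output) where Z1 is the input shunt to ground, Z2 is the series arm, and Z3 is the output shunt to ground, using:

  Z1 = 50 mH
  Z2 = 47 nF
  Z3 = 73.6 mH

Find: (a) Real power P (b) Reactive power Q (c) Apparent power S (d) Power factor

Step 1 — Angular frequency: ω = 2π·f = 2π·39.9 = 250.7 rad/s.
Step 2 — Component impedances:
  Z1: Z = jωL = j·250.7·0.05 = 0 + j12.53 Ω
  Z2: Z = 1/(jωC) = -j/(ω·C) = 0 - j8.487e+04 Ω
  Z3: Z = jωL = j·250.7·0.0736 = 0 + j18.45 Ω
Step 3 — With open output, the series arm Z2 and the output shunt Z3 appear in series to ground: Z2 + Z3 = 0 - j8.485e+04 Ω.
Step 4 — Parallel with input shunt Z1: Z_in = Z1 || (Z2 + Z3) = 0 + j12.54 Ω = 12.54∠90.0° Ω.
Step 5 — Source phasor: V = 47∠111.9° V = -17.53 + j43.61 V.
Step 6 — Current: I = V / Z = 3.478 + j1.398 A = 3.749∠21.9° A.
Step 7 — Complex power: S = V·I* = 0 + j176.2 VA.
Step 8 — Real power: P = Re(S) = 0 W.
Step 9 — Reactive power: Q = Im(S) = 176.2 VAR.
Step 10 — Apparent power: |S| = 176.2 VA.
Step 11 — Power factor: PF = P/|S| = 0 (lagging).

(a) P = 0 W  (b) Q = 176.2 VAR  (c) S = 176.2 VA  (d) PF = 0 (lagging)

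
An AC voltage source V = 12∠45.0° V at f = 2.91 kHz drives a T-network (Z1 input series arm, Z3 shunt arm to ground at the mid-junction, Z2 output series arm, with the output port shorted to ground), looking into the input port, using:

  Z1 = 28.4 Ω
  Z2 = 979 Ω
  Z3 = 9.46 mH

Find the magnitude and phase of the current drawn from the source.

Step 1 — Angular frequency: ω = 2π·f = 2π·2910 = 1.828e+04 rad/s.
Step 2 — Component impedances:
  Z1: Z = R = 28.4 Ω
  Z2: Z = R = 979 Ω
  Z3: Z = jωL = j·1.828e+04·0.00946 = 0 + j173 Ω
Step 3 — With the output port shorted to ground, the output series arm Z2 runs from the junction to ground; the shunt arm Z3 also runs from the junction to ground. They appear in parallel: Z3 || Z2 = 29.63 + j167.7 Ω.
Step 4 — Series with input arm Z1: Z_in = Z1 + (Z3 || Z2) = 58.03 + j167.7 Ω = 177.5∠70.9° Ω.
Step 5 — Source phasor: V = 12∠45.0° V = 8.485 + j8.485 V.
Step 6 — Ohm's law: I = V / Z_total = (8.485 + j8.485) / (58.03 + j167.7) = 0.06081 - j0.02955 A.
Step 7 — Convert to polar: |I| = 0.06761 A, ∠I = -25.9°.

I = 0.06761∠-25.9° A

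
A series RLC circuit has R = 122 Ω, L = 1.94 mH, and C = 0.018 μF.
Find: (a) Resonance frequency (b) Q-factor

Step 1 — Resonance condition Im(Z)=0 gives ω₀ = 1/√(LC).
Step 2 — ω₀ = 1/√(0.00194·1.8e-08) = 1.692e+05 rad/s.
Step 3 — f₀ = ω₀/(2π) = 2.693e+04 Hz.
Step 4 — Series Q: Q = ω₀L/R = 1.692e+05·0.00194/122 = 2.691.

(a) f₀ = 2.693e+04 Hz  (b) Q = 2.691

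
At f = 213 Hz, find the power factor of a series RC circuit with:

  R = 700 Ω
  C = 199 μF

Step 1 — Angular frequency: ω = 2π·f = 2π·213 = 1338 rad/s.
Step 2 — Component impedances:
  R: Z = R = 700 Ω
  C: Z = 1/(jωC) = -j/(ω·C) = 0 - j3.755 Ω
Step 3 — Series combination: Z_total = R + C = 700 - j3.755 Ω = 700∠-0.3° Ω.
Step 4 — Power factor: PF = cos(φ) = Re(Z)/|Z| = 700/700 = 1.
Step 5 — Type: Im(Z) = -3.755 ⇒ leading (phase φ = -0.3°).

PF = 1 (leading, φ = -0.3°)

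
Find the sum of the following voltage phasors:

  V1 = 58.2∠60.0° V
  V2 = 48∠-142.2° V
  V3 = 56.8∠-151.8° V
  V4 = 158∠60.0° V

Step 1 — Convert each phasor to rectangular form:
  V1 = 58.2·(cos(60.0°) + j·sin(60.0°)) = 29.1 + j50.4 V
  V2 = 48·(cos(-142.2°) + j·sin(-142.2°)) = -37.93 - j29.42 V
  V3 = 56.8·(cos(-151.8°) + j·sin(-151.8°)) = -50.06 - j26.84 V
  V4 = 158·(cos(60.0°) + j·sin(60.0°)) = 79 + j136.8 V
Step 2 — Sum components: V_total = 20.11 + j131 V.
Step 3 — Convert to polar: |V_total| = 132.5 V, ∠V_total = 81.3°.

V_total = 132.5∠81.3° V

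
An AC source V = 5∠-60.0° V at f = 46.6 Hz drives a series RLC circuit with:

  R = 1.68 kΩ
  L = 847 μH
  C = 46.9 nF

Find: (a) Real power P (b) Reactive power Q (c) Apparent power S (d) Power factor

Step 1 — Angular frequency: ω = 2π·f = 2π·46.6 = 292.8 rad/s.
Step 2 — Component impedances:
  R: Z = R = 1680 Ω
  L: Z = jωL = j·292.8·0.000847 = 0 + j0.248 Ω
  C: Z = 1/(jωC) = -j/(ω·C) = 0 - j7.282e+04 Ω
Step 3 — Series combination: Z_total = R + L + C = 1680 - j7.282e+04 Ω = 7.284e+04∠-88.7° Ω.
Step 4 — Source phasor: V = 5∠-60.0° V = 2.5 - j4.33 V.
Step 5 — Current: I = V / Z = 6.022e-05 + j3.294e-05 A = 6.864e-05∠28.7° A.
Step 6 — Complex power: S = V·I* = 7.916e-06 - j0.0003431 VA.
Step 7 — Real power: P = Re(S) = 7.916e-06 W.
Step 8 — Reactive power: Q = Im(S) = -0.0003431 VAR.
Step 9 — Apparent power: |S| = 0.0003432 VA.
Step 10 — Power factor: PF = P/|S| = 0.02306 (leading).

(a) P = 7.916e-06 W  (b) Q = -0.0003431 VAR  (c) S = 0.0003432 VA  (d) PF = 0.02306 (leading)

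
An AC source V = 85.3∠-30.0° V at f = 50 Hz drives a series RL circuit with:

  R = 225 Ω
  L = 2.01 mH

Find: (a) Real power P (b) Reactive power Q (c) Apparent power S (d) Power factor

Step 1 — Angular frequency: ω = 2π·f = 2π·50 = 314.2 rad/s.
Step 2 — Component impedances:
  R: Z = R = 225 Ω
  L: Z = jωL = j·314.2·0.00201 = 0 + j0.6315 Ω
Step 3 — Series combination: Z_total = R + L = 225 + j0.6315 Ω = 225∠0.2° Ω.
Step 4 — Source phasor: V = 85.3∠-30.0° V = 73.87 - j42.65 V.
Step 5 — Current: I = V / Z = 0.3278 - j0.1905 A = 0.3791∠-30.2° A.
Step 6 — Complex power: S = V·I* = 32.34 + j0.09076 VA.
Step 7 — Real power: P = Re(S) = 32.34 W.
Step 8 — Reactive power: Q = Im(S) = 0.09076 VAR.
Step 9 — Apparent power: |S| = 32.34 VA.
Step 10 — Power factor: PF = P/|S| = 1 (lagging).

(a) P = 32.34 W  (b) Q = 0.09076 VAR  (c) S = 32.34 VA  (d) PF = 1 (lagging)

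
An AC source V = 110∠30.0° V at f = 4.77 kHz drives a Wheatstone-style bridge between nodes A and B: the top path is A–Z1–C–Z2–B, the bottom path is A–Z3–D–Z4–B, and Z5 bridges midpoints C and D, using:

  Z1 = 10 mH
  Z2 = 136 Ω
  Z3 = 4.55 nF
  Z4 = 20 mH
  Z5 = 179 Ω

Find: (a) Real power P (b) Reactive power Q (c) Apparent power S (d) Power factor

Step 1 — Angular frequency: ω = 2π·f = 2π·4770 = 2.997e+04 rad/s.
Step 2 — Component impedances:
  Z1: Z = jωL = j·2.997e+04·0.01 = 0 + j299.7 Ω
  Z2: Z = R = 136 Ω
  Z3: Z = 1/(jωC) = -j/(ω·C) = 0 - j7333 Ω
  Z4: Z = jωL = j·2.997e+04·0.02 = 0 + j599.4 Ω
  Z5: Z = R = 179 Ω
Step 3 — Bridge requires nodal analysis (the Z5 bridge couples midpoints C and D, so the two paths cannot be reduced to a simple series/parallel combination). Setting node B to ground and injecting 1 A at node A, the 3-node admittance system at A, C, D solves to V_A = Z_AB = 124.8 + j334.1 Ω = 356.6∠69.5° Ω.
Step 4 — Source phasor: V = 110∠30.0° V = 95.26 + j55 V.
Step 5 — Current: I = V / Z = 0.238 - j0.1963 A = 0.3084∠-39.5° A.
Step 6 — Complex power: S = V·I* = 11.87 + j31.78 VA.
Step 7 — Real power: P = Re(S) = 11.87 W.
Step 8 — Reactive power: Q = Im(S) = 31.78 VAR.
Step 9 — Apparent power: |S| = 33.93 VA.
Step 10 — Power factor: PF = P/|S| = 0.35 (lagging).

(a) P = 11.87 W  (b) Q = 31.78 VAR  (c) S = 33.93 VA  (d) PF = 0.35 (lagging)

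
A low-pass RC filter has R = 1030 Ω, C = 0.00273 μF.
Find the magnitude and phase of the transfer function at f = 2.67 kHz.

Step 1 — Angular frequency: ω = 2π·2670 = 1.678e+04 rad/s.
Step 2 — Transfer function: H(jω) = 1/(1 + jωRC).
Step 3 — Denominator: 1 + jωRC = 1 + j·1.678e+04·1030·2.73e-09 = 1 + j0.04717.
Step 4 — H = 0.9978 - j0.04707.
Step 5 — Magnitude: |H| = 0.9989 (-0.0 dB); phase: φ = -2.7°.

|H| = 0.9989 (-0.0 dB), φ = -2.7°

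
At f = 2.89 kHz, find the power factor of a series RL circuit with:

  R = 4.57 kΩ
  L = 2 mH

Step 1 — Angular frequency: ω = 2π·f = 2π·2890 = 1.816e+04 rad/s.
Step 2 — Component impedances:
  R: Z = R = 4570 Ω
  L: Z = jωL = j·1.816e+04·0.002 = 0 + j36.32 Ω
Step 3 — Series combination: Z_total = R + L = 4570 + j36.32 Ω = 4570∠0.5° Ω.
Step 4 — Power factor: PF = cos(φ) = Re(Z)/|Z| = 4570/4570 = 1.
Step 5 — Type: Im(Z) = 36.32 ⇒ lagging (phase φ = 0.5°).

PF = 1 (lagging, φ = 0.5°)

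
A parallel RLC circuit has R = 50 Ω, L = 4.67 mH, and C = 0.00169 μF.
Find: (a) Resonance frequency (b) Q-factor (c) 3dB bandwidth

Step 1 — Resonance: ω₀ = 1/√(LC) = 1/√(0.00467·1.69e-09) = 3.56e+05 rad/s.
Step 2 — f₀ = ω₀/(2π) = 5.665e+04 Hz.
Step 3 — Parallel Q: Q = R/(ω₀L) = 50/(3.56e+05·0.00467) = 0.03008.
Step 4 — Bandwidth: Δω = ω₀/Q = 1.183e+07 rad/s; BW = Δω/(2π) = 1.883e+06 Hz.

(a) f₀ = 5.665e+04 Hz  (b) Q = 0.03008  (c) BW = 1.883e+06 Hz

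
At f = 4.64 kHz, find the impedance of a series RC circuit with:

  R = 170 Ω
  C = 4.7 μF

Step 1 — Angular frequency: ω = 2π·f = 2π·4640 = 2.915e+04 rad/s.
Step 2 — Component impedances:
  R: Z = R = 170 Ω
  C: Z = 1/(jωC) = -j/(ω·C) = 0 - j7.298 Ω
Step 3 — Series combination: Z_total = R + C = 170 - j7.298 Ω = 170.2∠-2.5° Ω.

Z = 170 - j7.298 Ω = 170.2∠-2.5° Ω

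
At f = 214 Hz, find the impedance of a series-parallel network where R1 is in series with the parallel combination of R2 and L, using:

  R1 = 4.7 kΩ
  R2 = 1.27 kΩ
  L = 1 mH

Step 1 — Angular frequency: ω = 2π·f = 2π·214 = 1345 rad/s.
Step 2 — Component impedances:
  R1: Z = R = 4700 Ω
  R2: Z = R = 1270 Ω
  L: Z = jωL = j·1345·0.001 = 0 + j1.345 Ω
Step 3 — Parallel branch: R2 || L = 1/(1/R2 + 1/L) = 0.001424 + j1.345 Ω.
Step 4 — Series with R1: Z_total = R1 + (R2 || L) = 4700 + j1.345 Ω = 4700∠0.0° Ω.

Z = 4700 + j1.345 Ω = 4700∠0.0° Ω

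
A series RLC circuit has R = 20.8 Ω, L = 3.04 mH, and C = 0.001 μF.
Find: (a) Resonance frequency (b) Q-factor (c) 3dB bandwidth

Step 1 — Resonance: ω₀ = 1/√(LC) = 1/√(0.00304·1e-09) = 5.735e+05 rad/s.
Step 2 — f₀ = ω₀/(2π) = 9.128e+04 Hz.
Step 3 — Series Q: Q = ω₀L/R = 5.735e+05·0.00304/20.8 = 83.82.
Step 4 — Bandwidth: Δω = ω₀/Q = 6842 rad/s; BW = Δω/(2π) = 1089 Hz.

(a) f₀ = 9.128e+04 Hz  (b) Q = 83.82  (c) BW = 1089 Hz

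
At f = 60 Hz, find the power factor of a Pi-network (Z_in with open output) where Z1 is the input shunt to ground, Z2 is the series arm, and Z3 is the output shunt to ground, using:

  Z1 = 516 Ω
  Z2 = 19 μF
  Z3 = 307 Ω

Step 1 — Angular frequency: ω = 2π·f = 2π·60 = 377 rad/s.
Step 2 — Component impedances:
  Z1: Z = R = 516 Ω
  Z2: Z = 1/(jωC) = -j/(ω·C) = 0 - j139.6 Ω
  Z3: Z = R = 307 Ω
Step 3 — With open output, the series arm Z2 and the output shunt Z3 appear in series to ground: Z2 + Z3 = 307 - j139.6 Ω.
Step 4 — Parallel with input shunt Z1: Z_in = Z1 || (Z2 + Z3) = 201.5 - j53.35 Ω = 208.5∠-14.8° Ω.
Step 5 — Power factor: PF = cos(φ) = Re(Z)/|Z| = 201.53/208.47 = 0.9667.
Step 6 — Type: Im(Z) = -53.35 ⇒ leading (phase φ = -14.8°).

PF = 0.9667 (leading, φ = -14.8°)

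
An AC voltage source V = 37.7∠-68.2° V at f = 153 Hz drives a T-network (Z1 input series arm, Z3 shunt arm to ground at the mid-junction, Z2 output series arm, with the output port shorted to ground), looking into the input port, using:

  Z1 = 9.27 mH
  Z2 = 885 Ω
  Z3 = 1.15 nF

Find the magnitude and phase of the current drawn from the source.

Step 1 — Angular frequency: ω = 2π·f = 2π·153 = 961.3 rad/s.
Step 2 — Component impedances:
  Z1: Z = jωL = j·961.3·0.00927 = 0 + j8.912 Ω
  Z2: Z = R = 885 Ω
  Z3: Z = 1/(jωC) = -j/(ω·C) = 0 - j9.045e+05 Ω
Step 3 — With the output port shorted to ground, the output series arm Z2 runs from the junction to ground; the shunt arm Z3 also runs from the junction to ground. They appear in parallel: Z3 || Z2 = 885 - j0.8659 Ω.
Step 4 — Series with input arm Z1: Z_in = Z1 + (Z3 || Z2) = 885 + j8.046 Ω = 885∠0.5° Ω.
Step 5 — Source phasor: V = 37.7∠-68.2° V = 14 - j35 V.
Step 6 — Ohm's law: I = V / Z_total = (14 - j35) / (885 + j8.046) = 0.01546 - j0.03969 A.
Step 7 — Convert to polar: |I| = 0.0426 A, ∠I = -68.7°.

I = 0.0426∠-68.7° A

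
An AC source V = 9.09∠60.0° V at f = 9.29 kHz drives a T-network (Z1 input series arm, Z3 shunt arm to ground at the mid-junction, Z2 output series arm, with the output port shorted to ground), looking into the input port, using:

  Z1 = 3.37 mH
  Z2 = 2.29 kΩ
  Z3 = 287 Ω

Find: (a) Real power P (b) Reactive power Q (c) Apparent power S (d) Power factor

Step 1 — Angular frequency: ω = 2π·f = 2π·9290 = 5.837e+04 rad/s.
Step 2 — Component impedances:
  Z1: Z = jωL = j·5.837e+04·0.00337 = 0 + j196.7 Ω
  Z2: Z = R = 2290 Ω
  Z3: Z = R = 287 Ω
Step 3 — With the output port shorted to ground, the output series arm Z2 runs from the junction to ground; the shunt arm Z3 also runs from the junction to ground. They appear in parallel: Z3 || Z2 = 255 Ω.
Step 4 — Series with input arm Z1: Z_in = Z1 + (Z3 || Z2) = 255 + j196.7 Ω = 322.1∠37.6° Ω.
Step 5 — Source phasor: V = 9.09∠60.0° V = 4.545 + j7.872 V.
Step 6 — Current: I = V / Z = 0.0261 + j0.01074 A = 0.02822∠22.4° A.
Step 7 — Complex power: S = V·I* = 0.2031 + j0.1567 VA.
Step 8 — Real power: P = Re(S) = 0.2031 W.
Step 9 — Reactive power: Q = Im(S) = 0.1567 VAR.
Step 10 — Apparent power: |S| = 0.2565 VA.
Step 11 — Power factor: PF = P/|S| = 0.7918 (lagging).

(a) P = 0.2031 W  (b) Q = 0.1567 VAR  (c) S = 0.2565 VA  (d) PF = 0.7918 (lagging)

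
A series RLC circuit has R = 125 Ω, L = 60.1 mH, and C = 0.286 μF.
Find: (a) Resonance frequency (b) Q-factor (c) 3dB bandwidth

Step 1 — Resonance condition Im(Z)=0 gives ω₀ = 1/√(LC).
Step 2 — ω₀ = 1/√(0.0601·2.86e-07) = 7627 rad/s.
Step 3 — f₀ = ω₀/(2π) = 1214 Hz.
Step 4 — Series Q: Q = ω₀L/R = 7627·0.0601/125 = 3.667.
Step 5 — 3dB bandwidth: Δω = ω₀/Q = 2080 rad/s; BW = Δω/(2π) = 331 Hz.

(a) f₀ = 1214 Hz  (b) Q = 3.667  (c) BW = 331 Hz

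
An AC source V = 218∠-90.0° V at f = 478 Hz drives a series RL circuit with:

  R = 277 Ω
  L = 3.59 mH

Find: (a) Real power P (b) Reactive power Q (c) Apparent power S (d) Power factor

Step 1 — Angular frequency: ω = 2π·f = 2π·478 = 3003 rad/s.
Step 2 — Component impedances:
  R: Z = R = 277 Ω
  L: Z = jωL = j·3003·0.00359 = 0 + j10.78 Ω
Step 3 — Series combination: Z_total = R + L = 277 + j10.78 Ω = 277.2∠2.2° Ω.
Step 4 — Source phasor: V = 218∠-90.0° V = 0 - j218 V.
Step 5 — Current: I = V / Z = -0.03059 - j0.7858 A = 0.7864∠-92.2° A.
Step 6 — Complex power: S = V·I* = 171.3 + j6.668 VA.
Step 7 — Real power: P = Re(S) = 171.3 W.
Step 8 — Reactive power: Q = Im(S) = 6.668 VAR.
Step 9 — Apparent power: |S| = 171.4 VA.
Step 10 — Power factor: PF = P/|S| = 0.9992 (lagging).

(a) P = 171.3 W  (b) Q = 6.668 VAR  (c) S = 171.4 VA  (d) PF = 0.9992 (lagging)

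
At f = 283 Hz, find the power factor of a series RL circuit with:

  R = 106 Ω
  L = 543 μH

Step 1 — Angular frequency: ω = 2π·f = 2π·283 = 1778 rad/s.
Step 2 — Component impedances:
  R: Z = R = 106 Ω
  L: Z = jωL = j·1778·0.000543 = 0 + j0.9655 Ω
Step 3 — Series combination: Z_total = R + L = 106 + j0.9655 Ω = 106∠0.5° Ω.
Step 4 — Power factor: PF = cos(φ) = Re(Z)/|Z| = 106/106 = 1.
Step 5 — Type: Im(Z) = 0.9655 ⇒ lagging (phase φ = 0.5°).

PF = 1 (lagging, φ = 0.5°)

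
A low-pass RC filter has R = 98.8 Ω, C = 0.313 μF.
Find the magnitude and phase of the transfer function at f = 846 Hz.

Step 1 — Angular frequency: ω = 2π·846 = 5316 rad/s.
Step 2 — Transfer function: H(jω) = 1/(1 + jωRC).
Step 3 — Denominator: 1 + jωRC = 1 + j·5316·98.8·3.13e-07 = 1 + j0.1644.
Step 4 — H = 0.9737 - j0.1601.
Step 5 — Magnitude: |H| = 0.9868 (-0.1 dB); phase: φ = -9.3°.

|H| = 0.9868 (-0.1 dB), φ = -9.3°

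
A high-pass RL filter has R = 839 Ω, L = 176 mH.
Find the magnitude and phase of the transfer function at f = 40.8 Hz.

Step 1 — Angular frequency: ω = 2π·40.8 = 256.4 rad/s.
Step 2 — Transfer function: H(jω) = jωL/(R + jωL).
Step 3 — Numerator jωL = j·45.12; denominator R + jωL = 839 + j45.12.
Step 4 — H = 0.002884 + j0.05362.
Step 5 — Magnitude: |H| = 0.0537 (-25.4 dB); phase: φ = 86.9°.

|H| = 0.0537 (-25.4 dB), φ = 86.9°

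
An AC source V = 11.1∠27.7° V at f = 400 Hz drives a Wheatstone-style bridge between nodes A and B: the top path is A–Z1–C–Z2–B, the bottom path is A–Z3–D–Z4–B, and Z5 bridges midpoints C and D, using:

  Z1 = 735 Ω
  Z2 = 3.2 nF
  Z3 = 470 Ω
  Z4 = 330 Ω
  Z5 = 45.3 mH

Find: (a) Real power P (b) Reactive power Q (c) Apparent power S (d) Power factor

Step 1 — Angular frequency: ω = 2π·f = 2π·400 = 2513 rad/s.
Step 2 — Component impedances:
  Z1: Z = R = 735 Ω
  Z2: Z = 1/(jωC) = -j/(ω·C) = 0 - j1.243e+05 Ω
  Z3: Z = R = 470 Ω
  Z4: Z = R = 330 Ω
  Z5: Z = jωL = j·2513·0.0453 = 0 + j113.9 Ω
Step 3 — Bridge requires nodal analysis (the Z5 bridge couples midpoints C and D, so the two paths cannot be reduced to a simple series/parallel combination). Setting node B to ground and injecting 1 A at node A, the 3-node admittance system at A, C, D solves to V_A = Z_AB = 618.5 + j16.28 Ω = 618.8∠1.5° Ω.
Step 4 — Source phasor: V = 11.1∠27.7° V = 9.828 + j5.16 V.
Step 5 — Current: I = V / Z = 0.0161 + j0.007918 A = 0.01794∠26.2° A.
Step 6 — Complex power: S = V·I* = 0.1991 + j0.00524 VA.
Step 7 — Real power: P = Re(S) = 0.1991 W.
Step 8 — Reactive power: Q = Im(S) = 0.00524 VAR.
Step 9 — Apparent power: |S| = 0.1991 VA.
Step 10 — Power factor: PF = P/|S| = 0.9997 (lagging).

(a) P = 0.1991 W  (b) Q = 0.00524 VAR  (c) S = 0.1991 VA  (d) PF = 0.9997 (lagging)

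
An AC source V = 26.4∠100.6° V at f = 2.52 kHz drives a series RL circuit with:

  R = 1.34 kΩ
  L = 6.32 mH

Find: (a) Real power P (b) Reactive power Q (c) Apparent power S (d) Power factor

Step 1 — Angular frequency: ω = 2π·f = 2π·2520 = 1.583e+04 rad/s.
Step 2 — Component impedances:
  R: Z = R = 1340 Ω
  L: Z = jωL = j·1.583e+04·0.00632 = 0 + j100.1 Ω
Step 3 — Series combination: Z_total = R + L = 1340 + j100.1 Ω = 1344∠4.3° Ω.
Step 4 — Source phasor: V = 26.4∠100.6° V = -4.856 + j25.95 V.
Step 5 — Current: I = V / Z = -0.002166 + j0.01953 A = 0.01965∠96.3° A.
Step 6 — Complex power: S = V·I* = 0.5172 + j0.03863 VA.
Step 7 — Real power: P = Re(S) = 0.5172 W.
Step 8 — Reactive power: Q = Im(S) = 0.03863 VAR.
Step 9 — Apparent power: |S| = 0.5187 VA.
Step 10 — Power factor: PF = P/|S| = 0.9972 (lagging).

(a) P = 0.5172 W  (b) Q = 0.03863 VAR  (c) S = 0.5187 VA  (d) PF = 0.9972 (lagging)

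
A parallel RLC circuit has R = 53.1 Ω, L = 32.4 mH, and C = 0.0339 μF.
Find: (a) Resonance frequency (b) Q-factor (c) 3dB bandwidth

Step 1 — Resonance: ω₀ = 1/√(LC) = 1/√(0.0324·3.39e-08) = 3.017e+04 rad/s.
Step 2 — f₀ = ω₀/(2π) = 4802 Hz.
Step 3 — Parallel Q: Q = R/(ω₀L) = 53.1/(3.017e+04·0.0324) = 0.05432.
Step 4 — Bandwidth: Δω = ω₀/Q = 5.555e+05 rad/s; BW = Δω/(2π) = 8.841e+04 Hz.

(a) f₀ = 4802 Hz  (b) Q = 0.05432  (c) BW = 8.841e+04 Hz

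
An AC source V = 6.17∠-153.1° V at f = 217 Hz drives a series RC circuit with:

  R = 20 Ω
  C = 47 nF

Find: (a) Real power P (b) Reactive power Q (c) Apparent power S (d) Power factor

Step 1 — Angular frequency: ω = 2π·f = 2π·217 = 1363 rad/s.
Step 2 — Component impedances:
  R: Z = R = 20 Ω
  C: Z = 1/(jωC) = -j/(ω·C) = 0 - j1.56e+04 Ω
Step 3 — Series combination: Z_total = R + C = 20 - j1.56e+04 Ω = 1.56e+04∠-89.9° Ω.
Step 4 — Source phasor: V = 6.17∠-153.1° V = -5.502 - j2.792 V.
Step 5 — Current: I = V / Z = 0.0001784 - j0.0003528 A = 0.0003954∠-63.2° A.
Step 6 — Complex power: S = V·I* = 3.127e-06 - j0.00244 VA.
Step 7 — Real power: P = Re(S) = 3.127e-06 W.
Step 8 — Reactive power: Q = Im(S) = -0.00244 VAR.
Step 9 — Apparent power: |S| = 0.00244 VA.
Step 10 — Power factor: PF = P/|S| = 0.001282 (leading).

(a) P = 3.127e-06 W  (b) Q = -0.00244 VAR  (c) S = 0.00244 VA  (d) PF = 0.001282 (leading)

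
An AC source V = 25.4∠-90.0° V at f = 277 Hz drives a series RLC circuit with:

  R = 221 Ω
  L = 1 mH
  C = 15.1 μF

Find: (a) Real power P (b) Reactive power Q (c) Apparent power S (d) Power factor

Step 1 — Angular frequency: ω = 2π·f = 2π·277 = 1740 rad/s.
Step 2 — Component impedances:
  R: Z = R = 221 Ω
  L: Z = jωL = j·1740·0.001 = 0 + j1.74 Ω
  C: Z = 1/(jωC) = -j/(ω·C) = 0 - j38.05 Ω
Step 3 — Series combination: Z_total = R + L + C = 221 - j36.31 Ω = 224∠-9.3° Ω.
Step 4 — Source phasor: V = 25.4∠-90.0° V = 0 - j25.4 V.
Step 5 — Current: I = V / Z = 0.01839 - j0.1119 A = 0.1134∠-80.7° A.
Step 6 — Complex power: S = V·I* = 2.843 - j0.467 VA.
Step 7 — Real power: P = Re(S) = 2.843 W.
Step 8 — Reactive power: Q = Im(S) = -0.467 VAR.
Step 9 — Apparent power: |S| = 2.881 VA.
Step 10 — Power factor: PF = P/|S| = 0.9868 (leading).

(a) P = 2.843 W  (b) Q = -0.467 VAR  (c) S = 2.881 VA  (d) PF = 0.9868 (leading)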